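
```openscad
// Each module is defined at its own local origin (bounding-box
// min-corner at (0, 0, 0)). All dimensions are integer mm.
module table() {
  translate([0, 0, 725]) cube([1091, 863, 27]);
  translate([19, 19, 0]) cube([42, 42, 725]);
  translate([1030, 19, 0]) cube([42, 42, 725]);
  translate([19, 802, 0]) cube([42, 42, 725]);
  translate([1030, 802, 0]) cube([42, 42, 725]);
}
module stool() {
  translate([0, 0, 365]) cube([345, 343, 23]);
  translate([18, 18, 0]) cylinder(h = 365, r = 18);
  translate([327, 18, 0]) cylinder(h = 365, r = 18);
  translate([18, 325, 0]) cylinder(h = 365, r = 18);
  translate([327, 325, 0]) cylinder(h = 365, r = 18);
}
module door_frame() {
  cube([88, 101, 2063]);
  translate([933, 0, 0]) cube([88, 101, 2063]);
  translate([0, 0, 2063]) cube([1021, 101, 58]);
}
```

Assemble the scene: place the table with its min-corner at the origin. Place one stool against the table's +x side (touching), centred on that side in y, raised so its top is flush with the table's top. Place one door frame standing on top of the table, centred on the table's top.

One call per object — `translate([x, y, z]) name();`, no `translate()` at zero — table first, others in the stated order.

table();
translate([1091, 260, 364]) stool();
translate([35, 381, 752]) door_frame();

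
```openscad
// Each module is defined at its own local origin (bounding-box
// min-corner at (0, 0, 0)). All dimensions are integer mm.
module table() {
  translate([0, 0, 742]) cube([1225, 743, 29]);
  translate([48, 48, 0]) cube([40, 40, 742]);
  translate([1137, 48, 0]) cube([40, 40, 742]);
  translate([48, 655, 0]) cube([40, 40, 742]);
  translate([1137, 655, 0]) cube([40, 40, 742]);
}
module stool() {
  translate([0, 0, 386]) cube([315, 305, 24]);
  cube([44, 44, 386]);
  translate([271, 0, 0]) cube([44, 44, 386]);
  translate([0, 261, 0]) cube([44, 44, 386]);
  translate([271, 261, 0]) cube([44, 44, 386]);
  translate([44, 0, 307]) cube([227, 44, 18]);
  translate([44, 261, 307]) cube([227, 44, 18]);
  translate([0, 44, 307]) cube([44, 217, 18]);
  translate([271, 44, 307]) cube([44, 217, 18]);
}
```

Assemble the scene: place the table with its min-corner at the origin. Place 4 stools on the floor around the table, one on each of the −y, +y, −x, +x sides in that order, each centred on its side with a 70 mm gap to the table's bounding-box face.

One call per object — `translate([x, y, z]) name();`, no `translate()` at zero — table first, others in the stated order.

table();
translate([455, -375, 0]) stool();
translate([455, 813, 0]) stool();
translate([-385, 219, 0]) stool();
translate([1295, 219, 0]) stool();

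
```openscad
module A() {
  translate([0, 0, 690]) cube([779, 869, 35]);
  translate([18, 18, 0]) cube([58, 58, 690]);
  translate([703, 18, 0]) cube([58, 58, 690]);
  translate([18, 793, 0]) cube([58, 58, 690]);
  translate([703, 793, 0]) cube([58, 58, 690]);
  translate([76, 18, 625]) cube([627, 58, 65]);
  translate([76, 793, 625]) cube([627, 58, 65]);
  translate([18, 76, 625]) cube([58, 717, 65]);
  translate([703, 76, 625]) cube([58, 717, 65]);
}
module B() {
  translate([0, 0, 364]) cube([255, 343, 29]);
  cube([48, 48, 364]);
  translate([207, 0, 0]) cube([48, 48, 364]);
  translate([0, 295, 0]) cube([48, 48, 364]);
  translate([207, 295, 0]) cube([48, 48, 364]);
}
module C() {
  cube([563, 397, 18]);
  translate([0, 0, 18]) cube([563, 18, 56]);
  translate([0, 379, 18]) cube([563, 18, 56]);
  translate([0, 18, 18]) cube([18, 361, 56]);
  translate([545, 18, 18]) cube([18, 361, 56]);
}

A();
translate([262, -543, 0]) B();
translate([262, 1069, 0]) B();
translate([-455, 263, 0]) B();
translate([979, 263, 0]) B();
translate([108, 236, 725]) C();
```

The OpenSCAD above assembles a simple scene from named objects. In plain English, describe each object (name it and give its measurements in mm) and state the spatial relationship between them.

A is a table with a 779×869 mm rectangular top, 35 mm thick, top surface at z = 725 mm, supported by four 58×58 mm square legs, each inset 18 mm from the nearest pair of top edges, running from the floor. Four apron rails, 58 mm thick and 65 mm tall, run between adjacent legs with their top edges flush with the underside of the top and their outer faces flush with the legs' outer faces.

B is a simple wooden stool: a rectangular seat 255 mm (x) by 343 mm (y), 29 mm thick, top face at z = 393 mm, on four square legs, each 48×48 mm in cross-section. The legs rest on z = 0, each flush with a corner of the seat.

C is an open storage box with external size 563×397×74 mm and wall thickness 18 mm (the base is also 18 mm thick). The base covers the whole footprint; the four walls stand on the base, with the y-facing walls full-width and the x-facing walls fitting between their inner faces.

Four stools sit around the table at the −y, +y, −x, +x sides. The open box is on top of the table, centred.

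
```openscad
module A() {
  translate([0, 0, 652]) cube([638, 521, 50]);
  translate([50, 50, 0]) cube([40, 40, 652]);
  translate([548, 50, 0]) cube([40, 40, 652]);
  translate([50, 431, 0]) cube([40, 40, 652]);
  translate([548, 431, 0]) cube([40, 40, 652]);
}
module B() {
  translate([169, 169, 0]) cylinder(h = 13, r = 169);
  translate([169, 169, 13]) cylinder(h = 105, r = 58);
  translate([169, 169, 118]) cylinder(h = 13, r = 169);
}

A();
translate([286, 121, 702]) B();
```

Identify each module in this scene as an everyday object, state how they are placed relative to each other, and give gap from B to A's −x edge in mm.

A is a table. B is a spool. The spool is on top of the table. The gap from the spool to the table's −x edge is 286 mm.

The spool's min-x is at 286; the table's min-x is 0; gap = 286 mm.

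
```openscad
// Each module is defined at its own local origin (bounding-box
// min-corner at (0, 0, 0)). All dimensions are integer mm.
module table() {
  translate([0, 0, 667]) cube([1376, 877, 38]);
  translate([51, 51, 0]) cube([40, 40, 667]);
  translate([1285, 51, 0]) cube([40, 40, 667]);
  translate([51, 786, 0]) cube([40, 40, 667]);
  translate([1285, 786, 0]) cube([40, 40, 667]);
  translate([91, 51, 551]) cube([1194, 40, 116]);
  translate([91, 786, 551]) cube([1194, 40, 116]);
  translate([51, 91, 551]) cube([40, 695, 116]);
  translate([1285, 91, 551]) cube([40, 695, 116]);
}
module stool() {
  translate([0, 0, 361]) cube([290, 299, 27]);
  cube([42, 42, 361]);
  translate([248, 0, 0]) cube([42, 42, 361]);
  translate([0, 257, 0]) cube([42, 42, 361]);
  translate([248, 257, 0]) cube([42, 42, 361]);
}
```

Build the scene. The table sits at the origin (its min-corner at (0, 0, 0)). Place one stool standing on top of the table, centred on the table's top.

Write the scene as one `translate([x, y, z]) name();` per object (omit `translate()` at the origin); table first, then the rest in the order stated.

table();
translate([543, 289, 705]) stool();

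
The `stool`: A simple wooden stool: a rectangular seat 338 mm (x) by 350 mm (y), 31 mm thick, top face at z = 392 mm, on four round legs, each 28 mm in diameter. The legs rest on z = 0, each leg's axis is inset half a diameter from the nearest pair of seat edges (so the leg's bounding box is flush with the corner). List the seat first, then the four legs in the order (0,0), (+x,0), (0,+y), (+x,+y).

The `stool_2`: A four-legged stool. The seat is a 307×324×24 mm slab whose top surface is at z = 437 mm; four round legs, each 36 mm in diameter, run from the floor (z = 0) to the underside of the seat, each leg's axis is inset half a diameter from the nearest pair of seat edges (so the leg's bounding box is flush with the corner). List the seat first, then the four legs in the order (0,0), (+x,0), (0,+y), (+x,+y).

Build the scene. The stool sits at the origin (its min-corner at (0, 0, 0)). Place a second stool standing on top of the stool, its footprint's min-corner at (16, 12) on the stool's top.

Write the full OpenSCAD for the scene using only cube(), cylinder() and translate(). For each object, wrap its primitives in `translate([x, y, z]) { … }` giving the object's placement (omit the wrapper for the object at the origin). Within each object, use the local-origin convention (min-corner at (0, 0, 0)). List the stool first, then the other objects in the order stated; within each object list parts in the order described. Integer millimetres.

translate([0, 0, 361]) cube([338, 350, 31]);
translate([14, 14, 0]) cylinder(h = 361, r = 14);
translate([324, 14, 0]) cylinder(h = 361, r = 14);
translate([14, 336, 0]) cylinder(h = 361, r = 14);
translate([324, 336, 0]) cylinder(h = 361, r = 14);
translate([16, 12, 392]) {
  translate([0, 0, 413]) cube([307, 324, 24]);
  translate([18, 18, 0]) cylinder(h = 413, r = 18);
  translate([289, 18, 0]) cylinder(h = 413, r = 18);
  translate([18, 306, 0]) cylinder(h = 413, r = 18);
  translate([289, 306, 0]) cylinder(h = 413, r = 18);
}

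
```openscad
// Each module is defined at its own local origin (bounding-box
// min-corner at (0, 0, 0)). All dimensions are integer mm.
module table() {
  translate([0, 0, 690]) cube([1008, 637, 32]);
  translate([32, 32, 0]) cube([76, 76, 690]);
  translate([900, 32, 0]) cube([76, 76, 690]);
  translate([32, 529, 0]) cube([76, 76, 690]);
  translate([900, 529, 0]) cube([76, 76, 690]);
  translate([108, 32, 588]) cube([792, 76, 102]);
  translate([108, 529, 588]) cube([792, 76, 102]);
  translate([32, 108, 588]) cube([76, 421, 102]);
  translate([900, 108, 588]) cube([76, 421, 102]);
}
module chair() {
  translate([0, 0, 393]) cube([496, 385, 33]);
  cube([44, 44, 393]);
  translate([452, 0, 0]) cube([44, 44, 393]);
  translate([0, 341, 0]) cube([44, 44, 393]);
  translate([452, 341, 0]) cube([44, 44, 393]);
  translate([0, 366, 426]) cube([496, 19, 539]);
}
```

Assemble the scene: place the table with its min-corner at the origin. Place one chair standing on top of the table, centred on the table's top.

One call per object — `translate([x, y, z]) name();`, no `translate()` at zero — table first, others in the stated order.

table();
translate([256, 126, 722]) chair();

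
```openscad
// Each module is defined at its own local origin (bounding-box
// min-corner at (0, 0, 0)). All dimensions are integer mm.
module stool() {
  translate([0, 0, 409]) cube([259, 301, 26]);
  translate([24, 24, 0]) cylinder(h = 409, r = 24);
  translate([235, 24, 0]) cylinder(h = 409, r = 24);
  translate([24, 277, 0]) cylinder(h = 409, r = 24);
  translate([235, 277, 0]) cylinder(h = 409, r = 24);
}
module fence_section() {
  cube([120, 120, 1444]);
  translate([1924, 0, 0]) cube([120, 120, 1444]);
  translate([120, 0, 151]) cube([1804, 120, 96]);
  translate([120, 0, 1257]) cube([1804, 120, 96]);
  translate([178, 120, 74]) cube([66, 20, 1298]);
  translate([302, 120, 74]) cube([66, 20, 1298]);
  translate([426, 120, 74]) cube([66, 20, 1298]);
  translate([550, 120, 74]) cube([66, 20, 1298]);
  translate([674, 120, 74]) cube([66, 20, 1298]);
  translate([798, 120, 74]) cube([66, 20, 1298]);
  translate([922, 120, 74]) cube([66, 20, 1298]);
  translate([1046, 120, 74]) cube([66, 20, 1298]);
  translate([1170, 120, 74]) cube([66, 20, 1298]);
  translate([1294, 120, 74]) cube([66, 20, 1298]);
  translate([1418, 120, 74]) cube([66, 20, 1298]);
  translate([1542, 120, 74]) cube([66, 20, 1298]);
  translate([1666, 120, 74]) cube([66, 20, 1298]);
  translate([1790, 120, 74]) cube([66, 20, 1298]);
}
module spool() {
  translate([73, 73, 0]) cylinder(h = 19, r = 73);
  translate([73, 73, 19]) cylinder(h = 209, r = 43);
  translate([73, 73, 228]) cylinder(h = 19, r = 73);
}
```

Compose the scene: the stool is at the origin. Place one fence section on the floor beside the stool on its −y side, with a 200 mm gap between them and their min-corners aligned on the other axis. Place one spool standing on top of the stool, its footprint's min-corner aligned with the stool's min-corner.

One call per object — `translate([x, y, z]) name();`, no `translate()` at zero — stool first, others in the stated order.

stool();
translate([0, -340, 0]) fence_section();
translate([0, 0, 435]) spool();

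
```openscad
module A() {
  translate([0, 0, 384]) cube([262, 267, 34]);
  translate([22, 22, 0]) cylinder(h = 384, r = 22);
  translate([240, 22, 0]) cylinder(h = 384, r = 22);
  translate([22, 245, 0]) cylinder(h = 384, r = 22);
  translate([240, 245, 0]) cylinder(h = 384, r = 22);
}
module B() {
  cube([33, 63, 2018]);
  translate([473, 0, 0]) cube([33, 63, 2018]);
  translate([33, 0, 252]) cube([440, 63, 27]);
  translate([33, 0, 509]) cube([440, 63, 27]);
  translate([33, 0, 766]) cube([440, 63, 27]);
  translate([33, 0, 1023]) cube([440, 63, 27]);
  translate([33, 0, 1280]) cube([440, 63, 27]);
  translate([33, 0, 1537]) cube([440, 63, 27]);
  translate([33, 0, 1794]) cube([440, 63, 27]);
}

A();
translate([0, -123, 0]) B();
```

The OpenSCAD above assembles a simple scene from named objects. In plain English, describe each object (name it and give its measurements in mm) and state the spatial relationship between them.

A is a simple wooden stool: a rectangular seat 262 mm (x) by 267 mm (y), 34 mm thick, top face at z = 418 mm, on four round legs, each 44 mm in diameter. The legs rest on z = 0, each leg's axis is inset half a diameter from the nearest pair of seat edges (so the leg's bounding box is flush with the corner).

B is a wooden ladder with two side rails of 33×63 mm section and 2018 mm height, set 506 mm apart overall. Between them run 7 rectangular rungs (63 mm deep, 27 mm thick), front faces flush with the rails' −y face. The bottom of the first rung is 252 mm above the floor and each subsequent rung is 257 mm higher than the one below.

The ladder is on the floor beside the stool on its −y side.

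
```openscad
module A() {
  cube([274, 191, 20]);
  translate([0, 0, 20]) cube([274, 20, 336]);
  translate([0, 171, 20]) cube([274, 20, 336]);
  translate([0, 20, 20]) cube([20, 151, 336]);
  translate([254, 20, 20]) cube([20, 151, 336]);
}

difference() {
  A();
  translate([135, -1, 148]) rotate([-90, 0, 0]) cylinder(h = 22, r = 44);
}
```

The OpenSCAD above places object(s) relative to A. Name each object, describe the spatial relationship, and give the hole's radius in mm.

The subtracted cylinder has r = 44 mm.

A is an open box. The open box has a circular hole through its front wall. The hole's radius is 44 mm.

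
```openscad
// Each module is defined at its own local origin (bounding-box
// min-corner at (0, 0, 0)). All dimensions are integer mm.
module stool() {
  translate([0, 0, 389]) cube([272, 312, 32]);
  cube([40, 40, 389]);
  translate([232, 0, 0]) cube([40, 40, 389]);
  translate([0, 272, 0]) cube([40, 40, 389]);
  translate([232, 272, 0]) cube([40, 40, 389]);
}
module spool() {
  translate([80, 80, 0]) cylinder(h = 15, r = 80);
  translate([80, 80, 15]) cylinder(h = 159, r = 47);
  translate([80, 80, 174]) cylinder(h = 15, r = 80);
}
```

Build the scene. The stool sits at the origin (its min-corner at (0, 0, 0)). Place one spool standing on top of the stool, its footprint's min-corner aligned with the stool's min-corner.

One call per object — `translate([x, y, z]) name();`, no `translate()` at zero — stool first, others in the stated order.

stool();
translate([0, 0, 421]) spool();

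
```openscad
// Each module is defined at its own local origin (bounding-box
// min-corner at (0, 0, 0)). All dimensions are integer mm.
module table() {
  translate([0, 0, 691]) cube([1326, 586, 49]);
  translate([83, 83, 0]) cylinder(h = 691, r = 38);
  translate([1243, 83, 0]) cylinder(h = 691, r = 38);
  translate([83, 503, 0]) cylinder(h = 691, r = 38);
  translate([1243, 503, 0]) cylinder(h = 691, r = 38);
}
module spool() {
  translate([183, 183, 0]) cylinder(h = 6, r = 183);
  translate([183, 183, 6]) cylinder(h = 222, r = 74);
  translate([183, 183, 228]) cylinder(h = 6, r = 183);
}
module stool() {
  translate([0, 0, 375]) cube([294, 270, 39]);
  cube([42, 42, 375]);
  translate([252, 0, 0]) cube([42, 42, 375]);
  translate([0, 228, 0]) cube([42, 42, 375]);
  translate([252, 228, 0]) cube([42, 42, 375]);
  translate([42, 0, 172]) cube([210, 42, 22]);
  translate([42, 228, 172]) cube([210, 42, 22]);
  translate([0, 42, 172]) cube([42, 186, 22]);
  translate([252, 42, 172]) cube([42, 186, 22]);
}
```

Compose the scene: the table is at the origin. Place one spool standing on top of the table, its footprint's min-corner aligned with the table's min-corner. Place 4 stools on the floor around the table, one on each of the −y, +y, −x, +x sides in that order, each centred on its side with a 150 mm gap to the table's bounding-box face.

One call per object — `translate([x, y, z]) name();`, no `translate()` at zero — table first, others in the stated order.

table();
translate([0, 0, 740]) spool();
translate([516, -420, 0]) stool();
translate([516, 736, 0]) stool();
translate([-444, 158, 0]) stool();
translate([1476, 158, 0]) stool();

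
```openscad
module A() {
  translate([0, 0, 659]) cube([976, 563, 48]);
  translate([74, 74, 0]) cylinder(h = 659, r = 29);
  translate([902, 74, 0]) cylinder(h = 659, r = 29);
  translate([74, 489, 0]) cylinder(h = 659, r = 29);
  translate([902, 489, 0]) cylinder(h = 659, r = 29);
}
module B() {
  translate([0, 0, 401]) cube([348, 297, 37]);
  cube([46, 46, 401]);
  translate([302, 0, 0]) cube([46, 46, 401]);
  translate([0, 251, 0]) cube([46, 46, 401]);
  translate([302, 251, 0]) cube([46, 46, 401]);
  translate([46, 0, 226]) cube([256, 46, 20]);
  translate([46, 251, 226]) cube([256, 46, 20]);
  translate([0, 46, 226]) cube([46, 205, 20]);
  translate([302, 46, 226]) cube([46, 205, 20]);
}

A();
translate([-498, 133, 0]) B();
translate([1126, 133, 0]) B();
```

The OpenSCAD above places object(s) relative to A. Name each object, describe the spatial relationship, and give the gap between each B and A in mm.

A is a table. B is a stool. Two stools sit around the table at the −x, +x sides. The gap between each stool and the table is 150 mm.

Each stool's nearest face is 150 mm from the table's bounding box.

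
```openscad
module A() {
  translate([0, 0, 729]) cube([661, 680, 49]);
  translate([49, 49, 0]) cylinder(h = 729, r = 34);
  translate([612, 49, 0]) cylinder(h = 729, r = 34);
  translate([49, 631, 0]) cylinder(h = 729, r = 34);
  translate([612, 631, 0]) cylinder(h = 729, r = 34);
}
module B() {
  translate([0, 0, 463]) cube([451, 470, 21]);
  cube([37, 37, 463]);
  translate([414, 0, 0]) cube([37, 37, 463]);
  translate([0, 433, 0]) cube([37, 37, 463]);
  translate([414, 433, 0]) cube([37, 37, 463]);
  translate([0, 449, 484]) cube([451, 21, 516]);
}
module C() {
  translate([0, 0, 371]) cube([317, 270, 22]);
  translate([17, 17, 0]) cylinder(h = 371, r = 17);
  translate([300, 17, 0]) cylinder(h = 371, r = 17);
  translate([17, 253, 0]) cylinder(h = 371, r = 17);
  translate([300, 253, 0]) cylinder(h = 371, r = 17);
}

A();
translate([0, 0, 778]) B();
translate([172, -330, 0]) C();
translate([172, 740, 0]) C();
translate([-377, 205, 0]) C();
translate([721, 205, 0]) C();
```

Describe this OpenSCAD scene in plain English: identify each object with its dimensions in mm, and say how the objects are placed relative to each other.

A is a table with a 661×680 mm rectangular top, 49 mm thick, top surface at z = 778 mm, supported by four round legs of 68 mm diameter, each leg's bounding box inset 15 mm from the nearest pair of top edges, running from the floor.

B is a chair. The seat is a 451×470×21 mm slab with its top at z = 484 mm, on four 37×37 mm corner legs (flush with the seat edges, standing on z = 0). A flat backrest 21 mm thick, 516 mm tall, spans the full seat width and rises from the seat top along its +y edge, rear face flush with the rear of the seat.

C is a four-legged stool. The seat is 317×270 mm, 22 mm thick, top at z = 393 mm. It stands on four round legs, each 34 mm in diameter, from z = 0 to the seat underside, each leg's axis is inset half a diameter from the nearest pair of seat edges (so the leg's bounding box is flush with the corner).

The chair is on top of the table. Four stools sit around the table at the −y, +y, −x, +x sides.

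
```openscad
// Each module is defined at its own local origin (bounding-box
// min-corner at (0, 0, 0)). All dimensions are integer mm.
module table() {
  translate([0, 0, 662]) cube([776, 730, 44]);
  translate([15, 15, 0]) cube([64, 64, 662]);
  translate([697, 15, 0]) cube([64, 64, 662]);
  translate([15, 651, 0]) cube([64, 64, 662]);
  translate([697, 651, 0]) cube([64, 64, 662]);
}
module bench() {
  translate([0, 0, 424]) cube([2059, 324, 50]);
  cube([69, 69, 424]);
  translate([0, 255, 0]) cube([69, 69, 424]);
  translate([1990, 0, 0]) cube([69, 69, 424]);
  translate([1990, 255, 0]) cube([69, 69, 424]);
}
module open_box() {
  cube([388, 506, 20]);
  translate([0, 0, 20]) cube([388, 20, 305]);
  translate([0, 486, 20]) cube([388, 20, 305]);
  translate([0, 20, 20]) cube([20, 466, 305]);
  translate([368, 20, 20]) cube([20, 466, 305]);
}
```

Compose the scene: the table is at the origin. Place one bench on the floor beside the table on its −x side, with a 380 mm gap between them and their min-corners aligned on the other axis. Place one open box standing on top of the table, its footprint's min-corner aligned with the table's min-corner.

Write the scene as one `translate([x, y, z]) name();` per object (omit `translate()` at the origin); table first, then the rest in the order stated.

table();
translate([-2439, 0, 0]) bench();
translate([0, 0, 706]) open_box();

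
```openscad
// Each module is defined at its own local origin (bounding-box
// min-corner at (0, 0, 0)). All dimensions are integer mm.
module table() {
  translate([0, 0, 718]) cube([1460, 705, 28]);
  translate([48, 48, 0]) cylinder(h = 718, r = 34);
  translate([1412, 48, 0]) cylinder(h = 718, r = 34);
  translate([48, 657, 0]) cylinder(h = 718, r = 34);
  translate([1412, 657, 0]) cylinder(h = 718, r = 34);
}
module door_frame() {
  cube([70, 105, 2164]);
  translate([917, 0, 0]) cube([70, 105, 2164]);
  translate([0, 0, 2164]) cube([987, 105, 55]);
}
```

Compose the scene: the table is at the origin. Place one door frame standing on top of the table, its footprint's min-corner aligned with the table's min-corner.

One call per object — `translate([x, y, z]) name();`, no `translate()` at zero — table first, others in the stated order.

table();
translate([0, 0, 746]) door_frame();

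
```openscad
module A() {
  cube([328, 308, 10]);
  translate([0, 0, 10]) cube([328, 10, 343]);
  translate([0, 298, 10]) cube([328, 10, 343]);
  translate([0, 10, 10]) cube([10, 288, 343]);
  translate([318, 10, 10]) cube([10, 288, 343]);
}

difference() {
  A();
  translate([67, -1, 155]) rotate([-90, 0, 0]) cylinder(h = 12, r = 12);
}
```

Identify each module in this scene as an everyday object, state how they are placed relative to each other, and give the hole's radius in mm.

The subtracted cylinder has r = 12 mm.

A is an open box. The open box has a circular hole through its front wall. The hole's radius is 12 mm.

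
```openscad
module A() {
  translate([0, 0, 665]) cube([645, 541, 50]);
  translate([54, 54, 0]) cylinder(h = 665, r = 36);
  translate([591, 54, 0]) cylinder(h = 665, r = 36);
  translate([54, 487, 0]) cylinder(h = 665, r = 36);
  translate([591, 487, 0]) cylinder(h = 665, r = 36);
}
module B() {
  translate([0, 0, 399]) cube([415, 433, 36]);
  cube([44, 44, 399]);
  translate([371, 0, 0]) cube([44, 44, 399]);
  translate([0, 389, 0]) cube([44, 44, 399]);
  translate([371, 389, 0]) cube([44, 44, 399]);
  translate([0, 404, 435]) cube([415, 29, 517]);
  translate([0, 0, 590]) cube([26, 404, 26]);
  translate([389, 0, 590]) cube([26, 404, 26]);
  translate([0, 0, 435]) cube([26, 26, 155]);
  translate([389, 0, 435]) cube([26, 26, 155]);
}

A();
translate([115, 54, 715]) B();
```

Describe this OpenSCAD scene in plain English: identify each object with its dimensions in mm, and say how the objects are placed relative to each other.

A is a table: top 645 mm (x) × 541 mm (y), 50 mm thick, upper face at z = 715 mm, on four round legs of 72 mm diameter, each leg's bounding box inset 18 mm from the nearest pair of top edges, running from z = 0 to the bottom of the top.

B is a chair: 415×433 mm seat, 36 mm thick, top at z = 435 mm, on four 44 mm square corner legs flush with the seat edges. A 29 mm thick backrest slab spans the full seat width, extending 517 mm above the seat top, its back face flush with the seat's +y edge. Two armrests of 26×26 mm section run along each side from the seat's front edge to the front of the backrest, top faces 181 mm above the seat top and outer faces flush with the seat's x-edges; a 26×26 mm post under the front of each armrest stands on the seat at the front corner.

The chair is on top of the table, centred.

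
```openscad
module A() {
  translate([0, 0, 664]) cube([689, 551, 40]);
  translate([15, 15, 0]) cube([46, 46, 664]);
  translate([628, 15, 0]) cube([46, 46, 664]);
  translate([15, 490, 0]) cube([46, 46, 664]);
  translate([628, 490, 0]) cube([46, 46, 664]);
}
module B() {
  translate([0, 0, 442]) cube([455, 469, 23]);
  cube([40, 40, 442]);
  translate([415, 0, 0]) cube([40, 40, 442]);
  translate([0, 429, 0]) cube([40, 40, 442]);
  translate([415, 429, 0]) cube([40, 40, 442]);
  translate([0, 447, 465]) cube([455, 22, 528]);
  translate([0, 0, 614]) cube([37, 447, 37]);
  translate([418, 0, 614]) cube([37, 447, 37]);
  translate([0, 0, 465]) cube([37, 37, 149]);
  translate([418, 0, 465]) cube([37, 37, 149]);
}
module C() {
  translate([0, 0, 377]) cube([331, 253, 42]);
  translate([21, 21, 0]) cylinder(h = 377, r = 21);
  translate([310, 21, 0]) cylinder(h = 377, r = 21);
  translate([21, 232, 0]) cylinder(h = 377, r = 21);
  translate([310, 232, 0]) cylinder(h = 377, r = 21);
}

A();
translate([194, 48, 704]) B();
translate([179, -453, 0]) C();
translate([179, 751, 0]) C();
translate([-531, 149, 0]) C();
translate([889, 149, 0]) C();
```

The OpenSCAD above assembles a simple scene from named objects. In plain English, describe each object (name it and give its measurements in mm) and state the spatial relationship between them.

A is a table with a 689×551 mm rectangular top, 40 mm thick, top surface at z = 704 mm, supported by four 46×46 mm square legs, each inset 15 mm from the nearest pair of top edges, running from the floor.

B is a chair: 455×469 mm seat, 23 mm thick, top at z = 465 mm, on four 40 mm square corner legs flush with the seat edges. A 22 mm thick backrest slab spans the full seat width, extending 528 mm above the seat top, its back face flush with the seat's +y edge. Two armrests of 37×37 mm section run along each side from the seat's front edge to the front of the backrest, top faces 186 mm above the seat top and outer faces flush with the seat's x-edges; a 37×37 mm post under the front of each armrest stands on the seat at the front corner.

C is a simple wooden stool: a rectangular seat 331 mm (x) by 253 mm (y), 42 mm thick, top face at z = 419 mm, on four round legs, each 42 mm in diameter. The legs rest on z = 0, each leg's axis is inset half a diameter from the nearest pair of seat edges (so the leg's bounding box is flush with the corner).

The chair is on top of the table. Four stools sit around the table at the −y, +y, −x, +x sides.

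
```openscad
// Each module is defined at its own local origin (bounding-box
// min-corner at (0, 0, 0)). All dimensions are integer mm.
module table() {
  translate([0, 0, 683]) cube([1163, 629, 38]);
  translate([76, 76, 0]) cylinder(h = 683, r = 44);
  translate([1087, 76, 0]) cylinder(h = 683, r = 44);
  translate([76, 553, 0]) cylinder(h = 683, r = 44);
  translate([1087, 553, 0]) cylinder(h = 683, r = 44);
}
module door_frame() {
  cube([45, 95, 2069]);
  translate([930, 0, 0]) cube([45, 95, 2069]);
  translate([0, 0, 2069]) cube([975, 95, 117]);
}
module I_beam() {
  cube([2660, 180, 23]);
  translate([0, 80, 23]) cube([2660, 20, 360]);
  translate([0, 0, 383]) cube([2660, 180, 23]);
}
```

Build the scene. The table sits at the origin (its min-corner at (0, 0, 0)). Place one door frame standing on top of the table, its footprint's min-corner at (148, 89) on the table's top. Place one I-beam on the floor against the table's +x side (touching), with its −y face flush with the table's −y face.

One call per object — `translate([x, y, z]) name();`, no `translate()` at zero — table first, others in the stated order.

table();
translate([148, 89, 721]) door_frame();
translate([1163, 0, 0]) I_beam();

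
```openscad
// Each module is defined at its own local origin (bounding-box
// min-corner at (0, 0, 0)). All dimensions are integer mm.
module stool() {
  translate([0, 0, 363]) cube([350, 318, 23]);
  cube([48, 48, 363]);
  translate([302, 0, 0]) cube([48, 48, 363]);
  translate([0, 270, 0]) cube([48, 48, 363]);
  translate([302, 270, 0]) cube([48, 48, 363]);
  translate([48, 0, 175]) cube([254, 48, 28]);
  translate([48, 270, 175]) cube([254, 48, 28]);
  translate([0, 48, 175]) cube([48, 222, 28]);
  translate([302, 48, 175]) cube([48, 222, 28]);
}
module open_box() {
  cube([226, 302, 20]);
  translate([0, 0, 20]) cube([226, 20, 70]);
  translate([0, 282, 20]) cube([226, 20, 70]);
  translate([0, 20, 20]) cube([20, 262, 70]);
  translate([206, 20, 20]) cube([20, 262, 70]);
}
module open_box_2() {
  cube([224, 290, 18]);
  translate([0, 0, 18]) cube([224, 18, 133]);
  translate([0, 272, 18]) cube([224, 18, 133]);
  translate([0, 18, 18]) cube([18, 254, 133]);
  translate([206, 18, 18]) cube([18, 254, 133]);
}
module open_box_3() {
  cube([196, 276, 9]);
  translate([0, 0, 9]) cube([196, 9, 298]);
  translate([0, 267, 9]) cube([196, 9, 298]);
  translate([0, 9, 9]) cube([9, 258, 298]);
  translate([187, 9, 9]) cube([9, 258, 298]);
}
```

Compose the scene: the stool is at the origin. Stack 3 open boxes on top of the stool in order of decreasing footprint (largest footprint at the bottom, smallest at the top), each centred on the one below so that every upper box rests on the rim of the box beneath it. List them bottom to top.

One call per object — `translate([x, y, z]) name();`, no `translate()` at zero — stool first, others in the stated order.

stool();
translate([62, 8, 386]) open_box();
translate([63, 14, 476]) open_box_2();
translate([77, 21, 627]) open_box_3();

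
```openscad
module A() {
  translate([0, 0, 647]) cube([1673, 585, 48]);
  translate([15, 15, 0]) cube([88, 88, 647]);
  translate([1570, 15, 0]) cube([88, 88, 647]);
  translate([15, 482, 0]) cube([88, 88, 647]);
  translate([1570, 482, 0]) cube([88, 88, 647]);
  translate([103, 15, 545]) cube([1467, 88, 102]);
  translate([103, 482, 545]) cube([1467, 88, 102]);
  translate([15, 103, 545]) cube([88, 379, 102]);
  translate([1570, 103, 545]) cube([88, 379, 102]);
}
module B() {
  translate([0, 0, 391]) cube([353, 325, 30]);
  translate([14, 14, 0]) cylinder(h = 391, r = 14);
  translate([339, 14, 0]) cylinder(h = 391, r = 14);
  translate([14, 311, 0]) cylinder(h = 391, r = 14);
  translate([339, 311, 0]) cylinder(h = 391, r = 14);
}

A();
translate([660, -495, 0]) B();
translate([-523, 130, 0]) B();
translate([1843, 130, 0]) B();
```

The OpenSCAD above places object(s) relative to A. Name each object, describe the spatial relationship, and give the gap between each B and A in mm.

A is a table. B is a stool. Three stools sit around the table at the −y, −x, +x sides. The gap between each stool and the table is 170 mm.

Each stool's nearest face is 170 mm from the table's bounding box.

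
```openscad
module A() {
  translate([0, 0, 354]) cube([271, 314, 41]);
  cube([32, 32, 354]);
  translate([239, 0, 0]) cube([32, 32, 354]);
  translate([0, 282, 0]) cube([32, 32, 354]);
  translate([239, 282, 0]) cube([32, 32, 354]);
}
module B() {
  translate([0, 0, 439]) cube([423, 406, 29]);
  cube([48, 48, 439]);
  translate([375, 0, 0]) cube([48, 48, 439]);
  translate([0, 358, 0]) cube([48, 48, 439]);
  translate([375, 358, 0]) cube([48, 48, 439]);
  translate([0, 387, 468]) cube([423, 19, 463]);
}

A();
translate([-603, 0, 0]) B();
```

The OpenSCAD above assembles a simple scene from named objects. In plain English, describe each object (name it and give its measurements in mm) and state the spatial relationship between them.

A is a simple wooden stool: a rectangular seat 271 mm (x) by 314 mm (y), 41 mm thick, top face at z = 395 mm, on four square legs, each 32×32 mm in cross-section. The legs rest on z = 0, each flush with a corner of the seat.

B is a chair: 423×406 mm seat, 29 mm thick, top at z = 468 mm, on four 48 mm square corner legs flush with the seat edges. A 19 mm thick backrest slab spans the full seat width, extending 463 mm above the seat top, its back face flush with the seat's +y edge.

The chair is on the floor beside the stool on its −x side.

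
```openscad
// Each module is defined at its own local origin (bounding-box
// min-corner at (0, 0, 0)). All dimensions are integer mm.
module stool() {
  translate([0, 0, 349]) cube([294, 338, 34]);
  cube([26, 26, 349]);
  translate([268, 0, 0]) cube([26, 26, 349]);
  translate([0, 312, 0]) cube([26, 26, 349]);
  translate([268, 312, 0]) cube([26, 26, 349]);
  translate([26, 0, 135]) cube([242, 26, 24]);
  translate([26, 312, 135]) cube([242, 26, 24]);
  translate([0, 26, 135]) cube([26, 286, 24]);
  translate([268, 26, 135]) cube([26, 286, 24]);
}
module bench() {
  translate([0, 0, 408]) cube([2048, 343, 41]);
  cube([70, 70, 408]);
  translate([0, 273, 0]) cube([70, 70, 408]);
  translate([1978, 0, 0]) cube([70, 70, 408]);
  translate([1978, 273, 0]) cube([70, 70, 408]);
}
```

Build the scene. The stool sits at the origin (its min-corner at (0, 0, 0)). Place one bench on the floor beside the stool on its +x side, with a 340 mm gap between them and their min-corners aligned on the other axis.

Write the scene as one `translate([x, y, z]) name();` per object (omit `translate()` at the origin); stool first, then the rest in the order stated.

stool();
translate([634, 0, 0]) bench();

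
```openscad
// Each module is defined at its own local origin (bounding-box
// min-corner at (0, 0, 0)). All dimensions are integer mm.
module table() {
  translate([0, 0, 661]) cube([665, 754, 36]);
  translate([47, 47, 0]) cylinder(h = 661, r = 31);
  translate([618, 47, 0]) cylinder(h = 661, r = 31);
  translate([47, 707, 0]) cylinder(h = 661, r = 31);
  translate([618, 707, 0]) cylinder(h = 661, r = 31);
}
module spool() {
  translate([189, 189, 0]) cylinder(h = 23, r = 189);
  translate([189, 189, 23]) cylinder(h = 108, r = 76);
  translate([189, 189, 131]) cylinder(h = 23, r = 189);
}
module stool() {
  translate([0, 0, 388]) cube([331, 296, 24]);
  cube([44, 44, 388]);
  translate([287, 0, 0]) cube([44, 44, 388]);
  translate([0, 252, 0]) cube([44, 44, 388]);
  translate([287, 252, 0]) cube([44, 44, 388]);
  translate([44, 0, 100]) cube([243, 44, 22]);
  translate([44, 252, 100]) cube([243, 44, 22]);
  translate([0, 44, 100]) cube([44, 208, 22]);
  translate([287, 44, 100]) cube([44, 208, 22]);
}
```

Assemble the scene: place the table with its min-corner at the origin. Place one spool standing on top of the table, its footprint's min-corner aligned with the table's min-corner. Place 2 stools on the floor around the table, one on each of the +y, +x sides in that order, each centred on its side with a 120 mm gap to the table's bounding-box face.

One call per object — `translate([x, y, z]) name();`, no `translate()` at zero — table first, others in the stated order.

table();
translate([0, 0, 697]) spool();
translate([167, 874, 0]) stool();
translate([785, 229, 0]) stool();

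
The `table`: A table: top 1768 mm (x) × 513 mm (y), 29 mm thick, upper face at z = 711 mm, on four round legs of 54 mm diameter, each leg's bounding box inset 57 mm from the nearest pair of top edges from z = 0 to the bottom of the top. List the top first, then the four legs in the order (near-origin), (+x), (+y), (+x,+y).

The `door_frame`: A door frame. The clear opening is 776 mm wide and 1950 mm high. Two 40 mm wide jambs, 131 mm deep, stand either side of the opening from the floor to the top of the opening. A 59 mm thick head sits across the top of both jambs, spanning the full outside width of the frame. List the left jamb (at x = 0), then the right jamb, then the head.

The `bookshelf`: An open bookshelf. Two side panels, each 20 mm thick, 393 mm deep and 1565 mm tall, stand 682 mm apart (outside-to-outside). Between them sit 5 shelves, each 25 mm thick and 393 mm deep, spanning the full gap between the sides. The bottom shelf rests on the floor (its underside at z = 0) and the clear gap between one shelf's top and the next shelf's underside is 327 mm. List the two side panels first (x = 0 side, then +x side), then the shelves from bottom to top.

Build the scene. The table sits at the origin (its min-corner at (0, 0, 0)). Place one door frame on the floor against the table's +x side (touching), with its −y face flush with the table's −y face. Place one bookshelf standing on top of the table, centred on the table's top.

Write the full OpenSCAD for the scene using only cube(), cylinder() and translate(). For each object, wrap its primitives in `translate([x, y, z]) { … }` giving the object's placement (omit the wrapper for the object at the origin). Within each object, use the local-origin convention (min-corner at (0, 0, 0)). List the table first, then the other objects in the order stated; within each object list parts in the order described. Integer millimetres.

translate([0, 0, 682]) cube([1768, 513, 29]);
translate([84, 84, 0]) cylinder(h = 682, r = 27);
translate([1684, 84, 0]) cylinder(h = 682, r = 27);
translate([84, 429, 0]) cylinder(h = 682, r = 27);
translate([1684, 429, 0]) cylinder(h = 682, r = 27);
translate([1768, 0, 0]) {
  cube([40, 131, 1950]);
  translate([816, 0, 0]) cube([40, 131, 1950]);
  translate([0, 0, 1950]) cube([856, 131, 59]);
}
translate([543, 60, 711]) {
  cube([20, 393, 1565]);
  translate([662, 0, 0]) cube([20, 393, 1565]);
  translate([20, 0, 0]) cube([642, 393, 25]);
  translate([20, 0, 352]) cube([642, 393, 25]);
  translate([20, 0, 704]) cube([642, 393, 25]);
  translate([20, 0, 1056]) cube([642, 393, 25]);
  translate([20, 0, 1408]) cube([642, 393, 25]);
}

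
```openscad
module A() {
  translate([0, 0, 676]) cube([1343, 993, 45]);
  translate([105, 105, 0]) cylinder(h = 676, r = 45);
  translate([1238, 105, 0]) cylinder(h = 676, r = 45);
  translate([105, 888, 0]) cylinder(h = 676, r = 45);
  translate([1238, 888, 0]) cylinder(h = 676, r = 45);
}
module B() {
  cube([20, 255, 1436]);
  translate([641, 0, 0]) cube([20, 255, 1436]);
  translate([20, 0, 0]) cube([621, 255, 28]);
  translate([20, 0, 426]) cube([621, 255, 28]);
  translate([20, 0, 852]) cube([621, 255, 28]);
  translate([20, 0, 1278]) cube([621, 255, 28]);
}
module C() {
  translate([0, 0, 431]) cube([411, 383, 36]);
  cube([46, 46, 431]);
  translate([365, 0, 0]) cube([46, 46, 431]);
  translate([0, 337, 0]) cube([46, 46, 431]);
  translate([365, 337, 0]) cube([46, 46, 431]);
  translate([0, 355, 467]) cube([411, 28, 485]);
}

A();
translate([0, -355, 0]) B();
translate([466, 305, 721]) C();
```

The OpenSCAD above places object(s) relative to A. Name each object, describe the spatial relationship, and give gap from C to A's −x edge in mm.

The chair's min-x is at 466; the table's min-x is 0; gap = 466 mm.

A is a table. B is a bookshelf. C is a chair. The bookshelf is on the floor beside the table on its −y side. The chair is on top of the table, centred. The gap from the chair to the table's −x edge is 466 mm.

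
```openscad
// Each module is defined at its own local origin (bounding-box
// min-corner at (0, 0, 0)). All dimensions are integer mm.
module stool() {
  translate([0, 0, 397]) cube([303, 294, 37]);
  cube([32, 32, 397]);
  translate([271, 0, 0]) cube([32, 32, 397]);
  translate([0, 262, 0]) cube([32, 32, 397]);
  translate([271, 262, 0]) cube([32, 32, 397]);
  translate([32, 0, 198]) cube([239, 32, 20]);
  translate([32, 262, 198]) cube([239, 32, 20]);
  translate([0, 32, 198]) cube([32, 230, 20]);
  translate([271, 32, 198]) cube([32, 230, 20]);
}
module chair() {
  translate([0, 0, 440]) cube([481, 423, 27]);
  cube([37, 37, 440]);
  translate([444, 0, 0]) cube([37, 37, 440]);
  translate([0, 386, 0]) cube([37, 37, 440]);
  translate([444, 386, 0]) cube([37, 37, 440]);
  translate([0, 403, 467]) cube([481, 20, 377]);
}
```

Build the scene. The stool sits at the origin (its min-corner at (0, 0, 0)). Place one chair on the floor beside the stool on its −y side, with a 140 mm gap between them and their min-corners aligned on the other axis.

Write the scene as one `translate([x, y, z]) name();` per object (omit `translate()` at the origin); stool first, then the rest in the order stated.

stool();
translate([0, -563, 0]) chair();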